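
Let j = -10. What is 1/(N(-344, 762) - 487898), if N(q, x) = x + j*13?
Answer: -1/487266 ≈ -2.0523e-6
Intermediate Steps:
N(q, x) = -130 + x (N(q, x) = x - 10*13 = x - 130 = -130 + x)
1/(N(-344, 762) - 487898) = 1/((-130 + 762) - 487898) = 1/(632 - 487898) = 1/(-487266) = -1/487266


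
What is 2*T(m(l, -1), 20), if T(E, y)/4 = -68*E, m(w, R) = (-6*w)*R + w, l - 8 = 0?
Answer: -30464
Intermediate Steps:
l = 8 (l = 8 + 0 = 8)
m(w, R) = w - 6*R*w (m(w, R) = -6*R*w + w = w - 6*R*w)
T(E, y) = -272*E (T(E, y) = 4*(-68*E) = -272*E)
2*T(m(l, -1), 20) = 2*(-2176*(1 - 6*(-1))) = 2*(-2176*(1 + 6)) = 2*(-2176*7) = 2*(-272*56) = 2*(-15232) = -30464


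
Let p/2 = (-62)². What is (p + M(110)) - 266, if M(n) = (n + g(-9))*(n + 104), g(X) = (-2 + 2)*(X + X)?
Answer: 30962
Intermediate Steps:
g(X) = 0 (g(X) = 0*(2*X) = 0)
M(n) = n*(104 + n) (M(n) = (n + 0)*(n + 104) = n*(104 + n))
p = 7688 (p = 2*(-62)² = 2*3844 = 7688)
(p + M(110)) - 266 = (7688 + 110*(104 + 110)) - 266 = (7688 + 110*214) - 266 = (7688 + 23540) - 266 = 31228 - 266 = 30962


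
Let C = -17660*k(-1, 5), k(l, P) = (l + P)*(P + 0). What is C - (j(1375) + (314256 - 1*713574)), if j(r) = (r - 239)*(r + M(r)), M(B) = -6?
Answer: -1509066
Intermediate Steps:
j(r) = (-239 + r)*(-6 + r) (j(r) = (r - 239)*(r - 6) = (-239 + r)*(-6 + r))
k(l, P) = P*(P + l) (k(l, P) = (P + l)*P = P*(P + l))
C = -353200 (C = -88300*(5 - 1) = -88300*4 = -17660*20 = -353200)
C - (j(1375) + (314256 - 1*713574)) = -353200 - ((1434 + 1375² - 245*1375) + (314256 - 1*713574)) = -353200 - ((1434 + 1890625 - 336875) + (314256 - 713574)) = -353200 - (1555184 - 399318) = -353200 - 1*1155866 = -353200 - 1155866 = -1509066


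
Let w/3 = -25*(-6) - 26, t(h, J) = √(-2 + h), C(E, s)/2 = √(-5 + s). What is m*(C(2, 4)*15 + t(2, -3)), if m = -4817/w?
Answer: -24085*I/62 ≈ -388.47*I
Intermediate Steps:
C(E, s) = 2*√(-5 + s)
w = 372 (w = 3*(-25*(-6) - 26) = 3*(150 - 26) = 3*124 = 372)
m = -4817/372 ≈ -12.949
m*(C(2, 4)*15 + t(2, -3)) = -4817*((2*√(-5 + 4))*15 + √(-2 + 2))/372 = -4817*((2*√(-1))*15 + √0)/372 = -4817*((2*I)*15 + 0)/372 = -4817*(30*I + 0)/372 = -24085*I/62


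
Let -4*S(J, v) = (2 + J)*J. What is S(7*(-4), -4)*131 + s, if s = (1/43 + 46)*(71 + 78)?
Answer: -730335/43 ≈ -16985.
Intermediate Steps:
S(J, v) = -J*(2 + J)/4 (S(J, v) = -(2 + J)*J/4 = -J*(2 + J)/4)
s = 294871/43 (s = (1/43 + 46)*149 = (1979/43)*149 = 294871/43 ≈ 6857.5)
S(7*(-4), -4)*131 + s = -7*(-4)*(2 + 7*(-4))/4*131 + 294871/43 = -¼*(-28)*(2 - 28)*131 + 294871/43 = -¼*(-28)*(-26)*131 + 294871/43 = -182*131 + 294871/43 = -23842 + 294871/43 = -730335/43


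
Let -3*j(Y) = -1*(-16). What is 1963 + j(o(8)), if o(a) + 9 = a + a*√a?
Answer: 5873/3 ≈ 1957.7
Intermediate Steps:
o(a) = -9 + a + a^(3/2) (o(a) = -9 + (a + a*√a) = -9 + (a + a^(3/2)) = -9 + a + a^(3/2))
j(Y) = -16/3 (j(Y) = -(-1)*(-16)/3 = -⅓*16 = -16/3)
1963 + j(o(8)) = 1963 - 16/3 = 5873/3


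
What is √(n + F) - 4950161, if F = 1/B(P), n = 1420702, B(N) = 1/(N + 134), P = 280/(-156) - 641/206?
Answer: -4950161 + √91707764578170/8034 ≈ -4.9490e+6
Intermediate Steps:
P = -39419/8034 (P = 280*(-1/156) - 641*1/206 = -70/39 - 641/206 = -39419/8034 ≈ -4.9065)
B(N) = 1/(134 + N)
F = 1037137/8034 (F = 1/(1/(134 - 39419/8034)) = 1/(1/(1037137/8034)) = 1/(8034/1037137) = 1037137/8034 ≈ 129.09)
√(n + F) - 4950161 = √(1420702 + 1037137/8034) - 4950161 = √(11414957005/8034) - 4950161 = √91707764578170/8034 - 4950161 = -4950161 + √91707764578170/8034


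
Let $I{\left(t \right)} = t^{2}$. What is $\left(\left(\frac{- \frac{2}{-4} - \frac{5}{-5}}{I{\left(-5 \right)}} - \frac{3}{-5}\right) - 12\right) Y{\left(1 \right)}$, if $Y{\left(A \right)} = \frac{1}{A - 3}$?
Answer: $\frac{567}{100} \approx 5.67$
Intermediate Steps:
$Y{\left(A \right)} = \frac{1}{-3 + A}$
$\left(\left(\frac{- \frac{2}{-4} - \frac{5}{-5}}{I{\left(-5 \right)}} - \frac{3}{-5}\right) - 12\right) Y{\left(1 \right)} = \frac{\left(\frac{- \frac{2}{-4} - \frac{5}{-5}}{\left(-5\right)^{2}} - \frac{3}{-5}\right) - 12}{-3 + 1} = \frac{\left(\frac{\left(-2\right) \left(- \frac{1}{4}\right) - -1}{25} - - \frac{3}{5}\right) - 12}{-2} = \left(\left(\left(\frac{1}{2} + 1\right) \frac{1}{25} + \frac{3}{5}\right) - 12\right) \left(- \frac{1}{2}\right) = \left(\left(\frac{3}{2} \cdot \frac{1}{25} + \frac{3}{5}\right) - 12\right) \left(- \frac{1}{2}\right) = \left(\left(\frac{3}{50} + \frac{3}{5}\right) - 12\right) \left(- \frac{1}{2}\right) = \left(\frac{33}{50} - 12\right) \left(- \frac{1}{2}\right) = \left(- \frac{567}{50}\right) \left(- \frac{1}{2}\right) = \frac{567}{100}$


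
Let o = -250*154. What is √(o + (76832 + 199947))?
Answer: √238279 ≈ 488.14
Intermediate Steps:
o = -38500
√(o + (76832 + 199947)) = √(-38500 + (76832 + 199947)) = √(-38500 + 276779) = √238279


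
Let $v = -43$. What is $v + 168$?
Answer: $125$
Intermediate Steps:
$v + 168 = -43 + 168 = 125$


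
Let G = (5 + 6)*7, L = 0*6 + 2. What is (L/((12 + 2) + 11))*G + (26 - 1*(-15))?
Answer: 1179/25 ≈ 47.160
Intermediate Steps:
L = 2 (L = 0 + 2 = 2)
G = 77 (G = 11*7 = 77)
(L/((12 + 2) + 11))*G + (26 - 1*(-15)) = (2/((12 + 2) + 11))*77 + (26 - 1*(-15)) = (2/(14 + 11))*77 + (26 + 15) = (2/25)*77 + 41 = 154/25 + 41 = 1179/25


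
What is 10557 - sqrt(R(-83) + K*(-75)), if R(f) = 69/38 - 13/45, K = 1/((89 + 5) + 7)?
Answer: 10557 - sqrt(2599496590)/57570 ≈ 10556.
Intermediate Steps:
K = 1/101 (K = 1/(94 + 7) = 1/101 ≈ 0.0099010)
R(f) = 2611/1710 (R(f) = 69*(1/38) - 13*1/45 = 69/38 - 13/45 = 2611/1710)
10557 - sqrt(R(-83) + K*(-75)) = 10557 - sqrt(2611/1710 + (1/101)*(-75)) = 10557 - sqrt(2611/1710 - 75/101) = 10557 - sqrt(135461/172710) = 10557 - sqrt(2599496590)/57570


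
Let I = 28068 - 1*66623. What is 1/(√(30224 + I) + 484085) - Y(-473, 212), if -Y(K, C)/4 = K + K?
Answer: (-3784*√8331 + 1831777639*I)/(√8331 - 484085*I) ≈ -3784.0 - 4.6566e-10*I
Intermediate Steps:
I = -38555 (I = 28068 - 66623 = -38555)
Y(K, C) = -8*K (Y(K, C) = -4*(K + K) = -8*K)
1/(√(30224 + I) + 484085) - Y(-473, 212) = 1/(√(30224 - 38555) + 484085) - (-8)*(-473) = 1/(√(-8331) + 484085) - 1*3784 = 1/(I*√8331 + 484085) - 3784 = 1/(484085 + I*√8331) - 3784 = -3784 + 1/(484085 + I*√8331)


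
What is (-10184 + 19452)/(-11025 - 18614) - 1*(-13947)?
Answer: 413365865/29639 ≈ 13947.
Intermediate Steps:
(-10184 + 19452)/(-11025 - 18614) - 1*(-13947) = 9268/(-29639) + 13947 = 9268*(-1/29639) + 13947 = -9268/29639 + 13947 = 413365865/29639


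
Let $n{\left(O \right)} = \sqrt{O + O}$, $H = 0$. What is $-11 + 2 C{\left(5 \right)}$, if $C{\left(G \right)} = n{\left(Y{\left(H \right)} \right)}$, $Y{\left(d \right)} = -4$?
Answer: $-11 + 4 i \sqrt{2} \approx -11.0 + 5.6569 i$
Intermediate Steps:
$n{\left(O \right)} = \sqrt{2} \sqrt{O}$ ($n{\left(O \right)} = \sqrt{2 O} = \sqrt{2} \sqrt{O}$)
$C{\left(G \right)} = 2 i \sqrt{2}$ ($C{\left(G \right)} = \sqrt{2} \sqrt{-4} = \sqrt{2} \cdot 2 i = 2 i \sqrt{2}$)
$-11 + 2 C{\left(5 \right)} = -11 + 2 \cdot 2 i \sqrt{2} = -11 + 4 i \sqrt{2}$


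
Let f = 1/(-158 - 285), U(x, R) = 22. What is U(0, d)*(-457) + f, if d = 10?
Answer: -4453923/443 ≈ -10054.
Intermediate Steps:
f = -1/443 (f = 1/(-443) = -1/443 ≈ -0.0022573)
U(0, d)*(-457) + f = 22*(-457) - 1/443 = -10054 - 1/443 = -4453923/443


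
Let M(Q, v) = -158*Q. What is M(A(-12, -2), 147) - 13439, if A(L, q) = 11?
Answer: -15177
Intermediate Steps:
M(A(-12, -2), 147) - 13439 = -158*11 - 13439 = -1738 - 13439 = -15177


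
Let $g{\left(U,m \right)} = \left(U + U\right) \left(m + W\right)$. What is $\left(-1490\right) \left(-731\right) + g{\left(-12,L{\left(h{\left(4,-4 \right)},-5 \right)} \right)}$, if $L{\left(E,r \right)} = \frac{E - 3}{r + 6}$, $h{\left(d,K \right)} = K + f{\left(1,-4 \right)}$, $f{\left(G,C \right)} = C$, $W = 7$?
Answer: $1089286$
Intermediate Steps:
$h{\left(d,K \right)} = -4 + K$ ($h{\left(d,K \right)} = K - 4 = -4 + K$)
$L{\left(E,r \right)} = \frac{-3 + E}{6 + r}$
$g{\left(U,m \right)} = 2 U \left(7 + m\right)$ ($g{\left(U,m \right)} = \left(U + U\right) \left(m + 7\right) = 2 U \left(7 + m\right)$)
$\left(-1490\right) \left(-731\right) + g{\left(-12,L{\left(h{\left(4,-4 \right)},-5 \right)} \right)} = \left(-1490\right) \left(-731\right) + 2 \left(-12\right) \left(7 + \frac{-3 - 8}{6 - 5}\right) = 1089190 + 2 \left(-12\right) \left(7 + \frac{-3 - 8}{1}\right) = 1089190 + 2 \left(-12\right) \left(7 + 1 \left(-11\right)\right) = 1089190 + 2 \left(-12\right) \left(7 - 11\right) = 1089190 + 2 \left(-12\right) \left(-4\right) = 1089190 + 96 = 1089286$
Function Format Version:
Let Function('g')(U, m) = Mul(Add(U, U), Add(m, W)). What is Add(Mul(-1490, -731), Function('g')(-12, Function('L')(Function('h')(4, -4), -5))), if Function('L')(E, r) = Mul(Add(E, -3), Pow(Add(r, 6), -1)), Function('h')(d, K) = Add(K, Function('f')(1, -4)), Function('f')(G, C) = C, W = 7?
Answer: 1089286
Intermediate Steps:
Function('h')(d, K) = Add(-4, K) (Function('h')(d, K) = Add(K, -4) = Add(-4, K))
Function('L')(E, r) = Mul(Pow(Add(6, r), -1), Add(-3, E)) (Function('L')(E, r) = Mul(Add(-3, E), Pow(Add(6, r), -1)) = Mul(Pow(Add(6, r), -1), Add(-3, E)))
Function('g')(U, m) = Mul(2, U, Add(7, m)) (Function('g')(U, m) = Mul(Add(U, U), Add(m, 7)) = Mul(Mul(2, U), Add(7, m)) = Mul(2, U, Add(7, m)))
Add(Mul(-1490, -731), Function('g')(-12, Function('L')(Function('h')(4, -4), -5))) = Add(Mul(-1490, -731), Mul(2, -12, Add(7, Mul(Pow(Add(6, -5), -1), Add(-3, Add(-4, -4)))))) = Add(1089190, Mul(2, -12, Add(7, Mul(Pow(1, -1), Add(-3, -8))))) = Add(1089190, Mul(2, -12, Add(7, Mul(1, -11)))) = Add(1089190, Mul(2, -12, Add(7, -11))) = Add(1089190, Mul(2, -12, -4)) = Add(1089190, 96) = 1089286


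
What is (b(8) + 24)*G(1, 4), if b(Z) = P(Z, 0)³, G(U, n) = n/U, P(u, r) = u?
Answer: 2144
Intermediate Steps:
b(Z) = Z³
(b(8) + 24)*G(1, 4) = (8³ + 24)*(4/1) = (512 + 24)*(4*1) = 536*4 = 2144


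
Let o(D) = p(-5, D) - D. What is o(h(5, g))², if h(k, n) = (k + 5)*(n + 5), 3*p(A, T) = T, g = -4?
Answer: 400/9 ≈ 44.444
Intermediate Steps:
p(A, T) = T/3
h(k, n) = (5 + k)*(5 + n)
o(D) = -2*D/3 (o(D) = D/3 - D = -2*D/3)
o(h(5, g))² = (-2*(25 + 5*5 + 5*(-4) + 5*(-4))/3)² = (-2*(25 + 25 - 20 - 20)/3)² = (-⅔*10)² = (-20/3)² = 400/9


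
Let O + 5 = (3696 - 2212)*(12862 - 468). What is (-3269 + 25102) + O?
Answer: 18414524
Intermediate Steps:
O = 18392691 (O = -5 + (3696 - 2212)*(12862 - 468) = -5 + 1484*12394 = -5 + 18392696 = 18392691)
(-3269 + 25102) + O = (-3269 + 25102) + 18392691 = 21833 + 18392691 = 18414524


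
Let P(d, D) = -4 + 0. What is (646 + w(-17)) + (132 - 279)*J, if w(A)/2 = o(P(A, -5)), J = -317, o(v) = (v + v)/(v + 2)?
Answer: 47253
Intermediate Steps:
P(d, D) = -4
o(v) = 2*v/(2 + v) (o(v) = (2*v)/(2 + v) = 2*v/(2 + v))
w(A) = 8 (w(A) = 2*(2*(-4)/(2 - 4)) = 2*(2*(-4)/(-2)) = 2*(2*(-4)*(-1/2)) = 2*4 = 8)
(646 + w(-17)) + (132 - 279)*J = (646 + 8) + (132 - 279)*(-317) = 654 - 147*(-317) = 654 + 46599 = 47253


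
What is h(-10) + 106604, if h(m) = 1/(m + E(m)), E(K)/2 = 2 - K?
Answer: 1492457/14 ≈ 1.0660e+5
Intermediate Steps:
E(K) = 4 - 2*K (E(K) = 2*(2 - K) = 4 - 2*K)
h(m) = 1/(4 - m) (h(m) = 1/(m + (4 - 2*m)) = 1/(4 - m))
h(-10) + 106604 = 1/(4 - 1*(-10)) + 106604 = 1/(4 + 10) + 106604 = 1/14 + 106604 = 1492457/14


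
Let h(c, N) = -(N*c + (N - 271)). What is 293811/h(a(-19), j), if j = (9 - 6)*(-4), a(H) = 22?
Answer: 293811/547 ≈ 537.13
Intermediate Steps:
j = -12 (j = 3*(-4) = -12)
h(c, N) = 271 - N - N*c (h(c, N) = -(N*c + (-271 + N)) = -(-271 + N + N*c) = 271 - N - N*c)
293811/h(a(-19), j) = 293811/(271 - 1*(-12) - 1*(-12)*22) = 293811/(271 + 12 + 264) = 293811/547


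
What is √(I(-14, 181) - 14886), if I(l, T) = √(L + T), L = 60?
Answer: √(-14886 + √241) ≈ 121.94*I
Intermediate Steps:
I(l, T) = √(60 + T)
√(I(-14, 181) - 14886) = √(√(60 + 181) - 14886) = √(√241 - 14886) = √(-14886 + √241)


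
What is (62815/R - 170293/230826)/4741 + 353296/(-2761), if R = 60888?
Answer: -118893937381375699/929153797773256 ≈ -127.96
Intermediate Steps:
(62815/R - 170293/230826)/4741 + 353296/(-2761) = (62815/60888 - 170293/230826)/4741 + 353296/(-2761) = (62815*(1/60888) - 170293*1/230826)*(1/4741) + 353296*(-1/2761) = (62815/60888 - 170293/230826)*(1/4741) - 353296/2761 = (229474167/780807416)*(1/4741) - 353296/2761 = 229474167/3701807959256 - 353296/2761 = -118893937381375699/929153797773256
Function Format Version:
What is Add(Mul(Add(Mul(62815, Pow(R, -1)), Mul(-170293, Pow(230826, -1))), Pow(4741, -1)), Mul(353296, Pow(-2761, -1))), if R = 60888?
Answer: Rational(-118893937381375699, 929153797773256) ≈ -127.96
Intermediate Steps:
Add(Mul(Add(Mul(62815, Pow(R, -1)), Mul(-170293, Pow(230826, -1))), Pow(4741, -1)), Mul(353296, Pow(-2761, -1))) = Add(Mul(Add(Mul(62815, Pow(60888, -1)), Mul(-170293, Pow(230826, -1))), Pow(4741, -1)), Mul(353296, Pow(-2761, -1))) = Add(Mul(Add(Mul(62815, Rational(1, 60888)), Mul(-170293, Rational(1, 230826))), Rational(1, 4741)), Mul(353296, Rational(-1, 2761))) = Add(Mul(Add(Rational(62815, 60888), Rational(-170293, 230826)), Rational(1, 4741)), Rational(-353296, 2761)) = Add(Mul(Rational(229474167, 780807416), Rational(1, 4741)), Rational(-353296, 2761)) = Add(Rational(229474167, 3701807959256), Rational(-353296, 2761)) = Rational(-118893937381375699, 929153797773256)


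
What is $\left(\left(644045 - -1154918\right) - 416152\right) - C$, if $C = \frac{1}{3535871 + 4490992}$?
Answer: $\frac{11099634451892}{8026863} \approx 1.3828 \cdot 10^{6}$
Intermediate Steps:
$C = \frac{1}{8026863} \approx 1.2458 \cdot 10^{-7}$
$\left(\left(644045 - -1154918\right) - 416152\right) - C = \left(\left(644045 - -1154918\right) - 416152\right) - \frac{1}{8026863} = \left(\left(644045 + 1154918\right) - 416152\right) - \frac{1}{8026863} = \left(1798963 - 416152\right) - \frac{1}{8026863} = 1382811 - \frac{1}{8026863} = \frac{11099634451892}{8026863}$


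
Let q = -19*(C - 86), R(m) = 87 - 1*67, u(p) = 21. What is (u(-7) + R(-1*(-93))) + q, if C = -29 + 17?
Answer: 1903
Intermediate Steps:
C = -12
R(m) = 20 (R(m) = 87 - 67 = 20)
q = 1862 (q = -19*(-12 - 86) = -19*(-98) = 1862)
(u(-7) + R(-1*(-93))) + q = (21 + 20) + 1862 = 41 + 1862 = 1903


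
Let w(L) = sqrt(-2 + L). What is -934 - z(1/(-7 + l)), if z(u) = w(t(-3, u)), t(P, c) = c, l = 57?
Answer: -934 - 3*I*sqrt(22)/10 ≈ -934.0 - 1.4071*I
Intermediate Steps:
z(u) = sqrt(-2 + u)
-934 - z(1/(-7 + l)) = -934 - sqrt(-2 + 1/(-7 + 57)) = -934 - sqrt(-2 + 1/50) = -934 - sqrt(-99/50) = -934 - 3*I*sqrt(22)/10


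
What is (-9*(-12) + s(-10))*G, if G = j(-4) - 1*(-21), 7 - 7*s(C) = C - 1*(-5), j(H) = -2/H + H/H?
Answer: 17280/7 ≈ 2468.6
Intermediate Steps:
j(H) = 1 - 2/H (j(H) = -2/H + 1 = 1 - 2/H)
s(C) = 2/7 - C/7 (s(C) = 1 - (C - 1*(-5))/7 = 1 - (C + 5)/7 = 1 - (5 + C)/7 = 1 + (-5/7 - C/7) = 2/7 - C/7)
G = 45/2 (G = (-2 - 4)/(-4) - 1*(-21) = -1/4*(-6) + 21 = 3/2 + 21 = 45/2 ≈ 22.500)
(-9*(-12) + s(-10))*G = (-9*(-12) + (2/7 - 1/7*(-10)))*(45/2) = (108 + (2/7 + 10/7))*(45/2) = (108 + 12/7)*(45/2) = (768/7)*(45/2) = 17280/7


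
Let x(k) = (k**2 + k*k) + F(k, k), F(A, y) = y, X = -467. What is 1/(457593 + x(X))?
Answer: 1/893304 ≈ 1.1194e-6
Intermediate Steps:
x(k) = k + 2*k**2 (x(k) = (k**2 + k*k) + k = (k**2 + k**2) + k = 2*k**2 + k = k + 2*k**2)
1/(457593 + x(X)) = 1/(457593 - 467*(1 + 2*(-467))) = 1/(457593 - 467*(1 - 934)) = 1/(457593 - 467*(-933)) = 1/(457593 + 435711) = 1/893304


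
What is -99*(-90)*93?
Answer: 828630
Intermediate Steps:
-99*(-90)*93 = 8910*93 = 828630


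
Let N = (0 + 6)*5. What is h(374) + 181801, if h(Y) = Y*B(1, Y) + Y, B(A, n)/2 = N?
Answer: 204615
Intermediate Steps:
N = 30 (N = 6*5 = 30)
B(A, n) = 60 (B(A, n) = 2*30 = 60)
h(Y) = 61*Y (h(Y) = Y*60 + Y = 60*Y + Y = 61*Y)
h(374) + 181801 = 61*374 + 181801 = 22814 + 181801 = 204615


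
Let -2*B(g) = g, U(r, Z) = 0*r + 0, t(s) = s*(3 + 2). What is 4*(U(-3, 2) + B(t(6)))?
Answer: -60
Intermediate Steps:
t(s) = 5*s (t(s) = s*5 = 5*s)
U(r, Z) = 0 (U(r, Z) = 0 + 0 = 0)
B(g) = -g/2
4*(U(-3, 2) + B(t(6))) = 4*(0 - 5*6/2) = 4*(0 - ½*30) = 4*(0 - 15) = 4*(-15) = -60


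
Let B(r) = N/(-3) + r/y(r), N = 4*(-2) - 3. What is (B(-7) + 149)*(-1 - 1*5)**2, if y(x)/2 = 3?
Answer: 5454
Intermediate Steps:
y(x) = 6 (y(x) = 2*3 = 6)
N = -11 (N = -8 - 3 = -11)
B(r) = 11/3 + r/6 (B(r) = -11/(-3) + r/6 = -11*(-1/3) + r*(1/6) = 11/3 + r/6)
(B(-7) + 149)*(-1 - 1*5)**2 = ((11/3 + (1/6)*(-7)) + 149)*(-1 - 1*5)**2 = ((11/3 - 7/6) + 149)*(-1 - 5)**2 = (5/2 + 149)*(-6)**2 = (303/2)*36 = 5454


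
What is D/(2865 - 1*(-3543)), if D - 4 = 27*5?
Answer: 139/6408 ≈ 0.021692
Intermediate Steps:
D = 139 (D = 4 + 27*5 = 4 + 135 = 139)
D/(2865 - 1*(-3543)) = 139/(2865 - 1*(-3543)) = 139/(2865 + 3543) = 139/6408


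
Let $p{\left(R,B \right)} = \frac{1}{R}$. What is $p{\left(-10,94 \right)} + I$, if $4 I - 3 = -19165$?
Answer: $- \frac{23953}{5} \approx -4790.6$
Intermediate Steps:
$I = - \frac{9581}{2}$ ($I = \frac{3}{4} + \frac{1}{4} \left(-19165\right) = \frac{3}{4} - \frac{19165}{4} = - \frac{9581}{2} \approx -4790.5$)
$p{\left(-10,94 \right)} + I = \frac{1}{-10} - \frac{9581}{2} = - \frac{1}{10} - \frac{9581}{2} = - \frac{23953}{5}$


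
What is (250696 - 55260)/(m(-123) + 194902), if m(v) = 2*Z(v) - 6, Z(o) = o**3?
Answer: -97718/1763419 ≈ -0.055414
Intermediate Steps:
m(v) = -6 + 2*v**3 (m(v) = 2*v**3 - 6 = -6 + 2*v**3)
(250696 - 55260)/(m(-123) + 194902) = (250696 - 55260)/((-6 + 2*(-123)**3) + 194902) = 195436/((-6 + 2*(-1860867)) + 194902) = 195436/((-6 - 3721734) + 194902) = 195436/(-3721740 + 194902) = 195436/(-3526838) = 195436*(-1/3526838) = -97718/1763419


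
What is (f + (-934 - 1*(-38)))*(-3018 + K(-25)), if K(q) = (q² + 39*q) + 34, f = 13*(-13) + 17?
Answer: 3494032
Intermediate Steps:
f = -152 (f = -169 + 17 = -152)
K(q) = 34 + q² + 39*q
(f + (-934 - 1*(-38)))*(-3018 + K(-25)) = (-152 + (-934 - 1*(-38)))*(-3018 + (34 + (-25)² + 39*(-25))) = (-152 + (-934 + 38))*(-3018 + (34 + 625 - 975)) = (-152 - 896)*(-3018 - 316) = -1048*(-3334) = 3494032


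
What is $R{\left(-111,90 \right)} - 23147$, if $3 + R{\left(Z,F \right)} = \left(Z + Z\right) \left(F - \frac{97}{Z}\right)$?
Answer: $-43324$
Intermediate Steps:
$R{\left(Z,F \right)} = -3 + 2 Z \left(F - \frac{97}{Z}\right)$ ($R{\left(Z,F \right)} = -3 + \left(Z + Z\right) \left(F - \frac{97}{Z}\right) = -3 + 2 Z \left(F - \frac{97}{Z}\right)$)
$R{\left(-111,90 \right)} - 23147 = \left(-197 + 2 \cdot 90 \left(-111\right)\right) - 23147 = \left(-197 - 19980\right) - 23147 = -20177 - 23147 = -43324$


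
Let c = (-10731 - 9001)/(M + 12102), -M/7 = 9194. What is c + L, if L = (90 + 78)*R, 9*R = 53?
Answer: 38788751/39192 ≈ 989.71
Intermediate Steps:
R = 53/9 (R = (⅑)*53 = 53/9 ≈ 5.8889)
M = -64358 (M = -7*9194 = -64358)
L = 2968/3 (L = (90 + 78)*(53/9) = 168*(53/9) = 2968/3 ≈ 989.33)
c = 4933/13064 (c = (-10731 - 9001)/(-64358 + 12102) = -19732/(-52256) = -19732*(-1/52256) = 4933/13064 ≈ 0.37760)
c + L = 4933/13064 + 2968/3 = 38788751/39192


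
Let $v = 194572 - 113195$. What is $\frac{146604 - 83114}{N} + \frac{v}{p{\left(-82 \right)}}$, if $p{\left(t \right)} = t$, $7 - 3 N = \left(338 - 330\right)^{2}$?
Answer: $- \frac{6752343}{1558} \approx -4334.0$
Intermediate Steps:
$N = -19$ ($N = \frac{7}{3} - \frac{\left(338 - 330\right)^{2}}{3} = \frac{7}{3} - \frac{8^{2}}{3} = \frac{7}{3} - \frac{64}{3} = -19$)
$v = 81377$
$\frac{146604 - 83114}{N} + \frac{v}{p{\left(-82 \right)}} = \frac{146604 - 83114}{-19} + \frac{81377}{-82} = \left(146604 - 83114\right) \left(- \frac{1}{19}\right) + 81377 \left(- \frac{1}{82}\right) = \left(146604 - 83114\right) \left(- \frac{1}{19}\right) - \frac{81377}{82} = 63490 \left(- \frac{1}{19}\right) - \frac{81377}{82} = - \frac{63490}{19} - \frac{81377}{82} = - \frac{6752343}{1558}$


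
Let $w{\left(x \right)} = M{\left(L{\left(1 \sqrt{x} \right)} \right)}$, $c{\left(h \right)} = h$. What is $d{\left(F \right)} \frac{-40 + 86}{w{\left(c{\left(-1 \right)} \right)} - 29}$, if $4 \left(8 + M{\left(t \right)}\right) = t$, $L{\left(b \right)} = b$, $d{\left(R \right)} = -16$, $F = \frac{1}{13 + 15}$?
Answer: $\frac{435712}{21905} + \frac{2944 i}{21905} \approx 19.891 + 0.1344 i$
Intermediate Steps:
$F = \frac{1}{28} \approx 0.035714$
$M{\left(t \right)} = -8 + \frac{t}{4}$
$w{\left(x \right)} = -8 + \frac{\sqrt{x}}{4}$ ($w{\left(x \right)} = -8 + \frac{1 \sqrt{x}}{4} = -8 + \frac{\sqrt{x}}{4}$)
$d{\left(F \right)} \frac{-40 + 86}{w{\left(c{\left(-1 \right)} \right)} - 29} = - 16 \frac{-40 + 86}{\left(-8 + \frac{\sqrt{-1}}{4}\right) - 29} = - 16 \frac{46}{\left(-8 + \frac{i}{4}\right) - 29} = - 16 \frac{46}{-37 + \frac{i}{4}} = - 16 \cdot 46 \frac{16 \left(-37 - \frac{i}{4}\right)}{21905} = - 16 \frac{736 \left(-37 - \frac{i}{4}\right)}{21905} = - \frac{11776 \left(-37 - \frac{i}{4}\right)}{21905}$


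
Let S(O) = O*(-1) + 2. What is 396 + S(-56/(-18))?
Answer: 3554/9 ≈ 394.89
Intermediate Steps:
S(O) = 2 - O (S(O) = -O + 2 = 2 - O)
396 + S(-56/(-18)) = 396 + (2 - (-56)/(-18)) = 396 + (2 - (-56)*(-1)/18) = 396 + (2 - 1*28/9) = 396 + (2 - 28/9) = 396 - 10/9 = 3554/9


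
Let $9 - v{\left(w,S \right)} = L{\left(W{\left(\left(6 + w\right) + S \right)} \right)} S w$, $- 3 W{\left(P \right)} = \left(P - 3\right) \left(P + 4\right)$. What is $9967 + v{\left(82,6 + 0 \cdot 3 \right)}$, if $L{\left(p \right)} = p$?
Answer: $1472528$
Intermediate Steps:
$W{\left(P \right)} = - \frac{\left(-3 + P\right) \left(4 + P\right)}{3}$ ($W{\left(P \right)} = - \frac{\left(P - 3\right) \left(P + 4\right)}{3} = - \frac{\left(-3 + P\right) \left(4 + P\right)}{3}$)
$v{\left(w,S \right)} = 9 - S w \left(2 - \frac{S}{3} - \frac{w}{3} - \frac{\left(6 + S + w\right)^{2}}{3}\right)$ ($v{\left(w,S \right)} = 9 - \left(4 - \frac{\left(6 + w\right) + S}{3} - \frac{\left(\left(6 + w\right) + S\right)^{2}}{3}\right) S w = 9 - \left(4 - \frac{6 + S + w}{3} - \frac{\left(6 + S + w\right)^{2}}{3}\right) S w = 9 - \left(4 - \left(2 + \frac{S}{3} + \frac{w}{3}\right) - \frac{\left(6 + S + w\right)^{2}}{3}\right) S w = 9 - \left(2 - \frac{S}{3} - \frac{w}{3} - \frac{\left(6 + S + w\right)^{2}}{3}\right) S w = 9 - S \left(2 - \frac{S}{3} - \frac{w}{3} - \frac{\left(6 + S + w\right)^{2}}{3}\right) w = 9 - S w \left(2 - \frac{S}{3} - \frac{w}{3} - \frac{\left(6 + S + w\right)^{2}}{3}\right)$)
$9967 + v{\left(82,6 + 0 \cdot 3 \right)} = 9967 + \left(9 + \frac{1}{3} \left(6 + 0 \cdot 3\right) 82 \left(-6 + \left(6 + 0 \cdot 3\right) + 82 + \left(6 + \left(6 + 0 \cdot 3\right) + 82\right)^{2}\right)\right) = 9967 + \left(9 + \frac{1}{3} \left(6 + 0\right) 82 \left(-6 + \left(6 + 0\right) + 82 + \left(6 + \left(6 + 0\right) + 82\right)^{2}\right)\right) = 9967 + \left(9 + \frac{1}{3} \cdot 6 \cdot 82 \left(-6 + 6 + 82 + \left(6 + 6 + 82\right)^{2}\right)\right) = 9967 + \left(9 + \frac{1}{3} \cdot 6 \cdot 82 \left(-6 + 6 + 82 + 94^{2}\right)\right) = 9967 + \left(9 + \frac{1}{3} \cdot 6 \cdot 82 \left(-6 + 6 + 82 + 8836\right)\right) = 9967 + \left(9 + \frac{1}{3} \cdot 6 \cdot 82 \cdot 8918\right) = 9967 + \left(9 + 1462552\right) = 9967 + 1462561 = 1472528$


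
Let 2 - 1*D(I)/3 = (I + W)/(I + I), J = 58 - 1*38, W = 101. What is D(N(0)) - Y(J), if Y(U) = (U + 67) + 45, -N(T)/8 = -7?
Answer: -14583/112 ≈ -130.21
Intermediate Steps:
N(T) = 56 (N(T) = -8*(-7) = 56)
J = 20 (J = 58 - 38 = 20)
D(I) = 6 - 3*(101 + I)/(2*I) (D(I) = 6 - 3*(I + 101)/(I + I) = 6 - 3*(101 + I)/(2*I))
Y(U) = 112 + U (Y(U) = (67 + U) + 45 = 112 + U)
D(N(0)) - Y(J) = (3/2)*(-101 + 3*56)/56 - (112 + 20) = (3/2)*(1/56)*(-101 + 168) - 1*132 = (3/2)*(1/56)*67 - 132 = 201/112 - 132 = -14583/112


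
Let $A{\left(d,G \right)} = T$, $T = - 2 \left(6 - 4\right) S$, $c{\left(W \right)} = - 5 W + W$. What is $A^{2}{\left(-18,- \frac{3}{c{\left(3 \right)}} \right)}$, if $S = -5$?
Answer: $400$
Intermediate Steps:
$c{\left(W \right)} = - 4 W$
$T = 20$ ($T = - 2 \left(6 - 4\right) \left(-5\right) = \left(-2\right) 2 \left(-5\right) = \left(-4\right) \left(-5\right) = 20$)
$A{\left(d,G \right)} = 20$
$A^{2}{\left(-18,- \frac{3}{c{\left(3 \right)}} \right)} = 20^{2} = 400$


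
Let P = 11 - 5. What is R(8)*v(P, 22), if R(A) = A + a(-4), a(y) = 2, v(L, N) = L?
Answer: 60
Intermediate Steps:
P = 6
R(A) = 2 + A (R(A) = A + 2 = 2 + A)
R(8)*v(P, 22) = (2 + 8)*6 = 10*6 = 60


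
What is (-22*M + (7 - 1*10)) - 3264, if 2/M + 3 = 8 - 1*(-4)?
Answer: -29447/9 ≈ -3271.9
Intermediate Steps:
M = 2/9 (M = 2/(-3 + (8 - 1*(-4))) = 2/(-3 + (8 + 4)) = 2/(-3 + 12) = 2/9 ≈ 0.22222)
(-22*M + (7 - 1*10)) - 3264 = (-22*2/9 + (7 - 1*10)) - 3264 = (-44/9 + (7 - 10)) - 3264 = (-44/9 - 3) - 3264 = -71/9 - 3264 = -29447/9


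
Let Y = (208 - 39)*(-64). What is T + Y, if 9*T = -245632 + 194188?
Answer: -16532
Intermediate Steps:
T = -5716 (T = (-245632 + 194188)/9 = (1/9)*(-51444) = -5716)
Y = -10816 (Y = 169*(-64) = -10816)
T + Y = -5716 - 10816 = -16532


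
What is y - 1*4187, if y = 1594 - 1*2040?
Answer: -4633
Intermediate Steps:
y = -446 (y = 1594 - 2040 = -446)
y - 1*4187 = -446 - 1*4187 = -446 - 4187 = -4633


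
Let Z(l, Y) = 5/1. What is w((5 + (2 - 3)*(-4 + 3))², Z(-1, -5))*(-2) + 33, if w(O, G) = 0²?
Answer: 33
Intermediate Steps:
Z(l, Y) = 5 (Z(l, Y) = 5*1 = 5)
w(O, G) = 0
w((5 + (2 - 3)*(-4 + 3))², Z(-1, -5))*(-2) + 33 = 0*(-2) + 33 = 0 + 33 = 33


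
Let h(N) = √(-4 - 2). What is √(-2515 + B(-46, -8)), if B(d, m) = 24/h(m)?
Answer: √(-2515 - 4*I*√6) ≈ 0.09769 - 50.15*I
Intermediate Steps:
h(N) = I*√6 (h(N) = √(-6) = I*√6)
B(d, m) = -4*I*√6 (B(d, m) = 24/((I*√6)) = 24*(-I*√6/6) = -4*I*√6)
√(-2515 + B(-46, -8)) = √(-2515 - 4*I*√6)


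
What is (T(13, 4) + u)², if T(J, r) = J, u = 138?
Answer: 22801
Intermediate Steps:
(T(13, 4) + u)² = (13 + 138)² = 151² = 22801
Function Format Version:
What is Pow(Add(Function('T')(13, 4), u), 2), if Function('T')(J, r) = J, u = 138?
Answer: 22801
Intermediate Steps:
Pow(Add(Function('T')(13, 4), u), 2) = Pow(Add(13, 138), 2) = Pow(151, 2) = 22801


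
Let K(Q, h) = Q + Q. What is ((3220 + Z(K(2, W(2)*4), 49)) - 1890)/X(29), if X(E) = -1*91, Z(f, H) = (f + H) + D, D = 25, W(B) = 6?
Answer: -1408/91 ≈ -15.473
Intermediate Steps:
K(Q, h) = 2*Q
Z(f, H) = 25 + H + f (Z(f, H) = (f + H) + 25 = (H + f) + 25 = 25 + H + f)
X(E) = -91
((3220 + Z(K(2, W(2)*4), 49)) - 1890)/X(29) = ((3220 + (25 + 49 + 2*2)) - 1890)/(-91) = ((3220 + (25 + 49 + 4)) - 1890)*(-1/91) = ((3220 + 78) - 1890)*(-1/91) = (3298 - 1890)*(-1/91) = 1408*(-1/91) = -1408/91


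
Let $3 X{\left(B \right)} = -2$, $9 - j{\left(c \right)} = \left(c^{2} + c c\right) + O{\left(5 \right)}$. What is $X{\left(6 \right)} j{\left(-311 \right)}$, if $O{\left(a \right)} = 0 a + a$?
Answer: $\frac{386876}{3} \approx 1.2896 \cdot 10^{5}$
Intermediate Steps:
$O{\left(a \right)} = a$ ($O{\left(a \right)} = 0 + a = a$)
$j{\left(c \right)} = 4 - 2 c^{2}$ ($j{\left(c \right)} = 9 - \left(\left(c^{2} + c c\right) + 5\right) = 9 - \left(\left(c^{2} + c^{2}\right) + 5\right) = 9 - \left(2 c^{2} + 5\right) = 9 - \left(5 + 2 c^{2}\right) = 4 - 2 c^{2}$)
$X{\left(B \right)} = - \frac{2}{3}$ ($X{\left(B \right)} = \frac{1}{3} \left(-2\right) = - \frac{2}{3}$)
$X{\left(6 \right)} j{\left(-311 \right)} = - \frac{2 \left(4 - 2 \left(-311\right)^{2}\right)}{3} = - \frac{2 \left(4 - 193442\right)}{3} = \left(- \frac{2}{3}\right) \left(-193438\right) = \frac{386876}{3}$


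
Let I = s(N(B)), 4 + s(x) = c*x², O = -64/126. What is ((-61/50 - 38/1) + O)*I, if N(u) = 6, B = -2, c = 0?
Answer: 250286/1575 ≈ 158.91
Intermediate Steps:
O = -32/63 (O = -64*1/126 = -32/63 ≈ -0.50794)
s(x) = -4 (s(x) = -4 + 0*x² = -4 + 0 = -4)
I = -4
((-61/50 - 38/1) + O)*I = ((-61/50 - 38/1) - 32/63)*(-4) = ((-61*1/50 - 38*1) - 32/63)*(-4) = ((-61/50 - 38) - 32/63)*(-4) = (-1961/50 - 32/63)*(-4) = -125143/3150*(-4) = 250286/1575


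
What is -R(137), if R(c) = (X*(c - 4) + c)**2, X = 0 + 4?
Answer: -447561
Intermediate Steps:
X = 4
R(c) = (-16 + 5*c)**2 (R(c) = (4*(c - 4) + c)**2 = (4*(-4 + c) + c)**2 = ((-16 + 4*c) + c)**2 = (-16 + 5*c)**2)
-R(137) = -(-16 + 5*137)**2 = -(-16 + 685)**2 = -1*669**2 = -1*447561 = -447561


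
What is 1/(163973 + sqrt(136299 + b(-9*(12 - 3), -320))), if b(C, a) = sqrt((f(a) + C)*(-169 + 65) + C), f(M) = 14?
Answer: 1/(163973 + sqrt(136299 + sqrt(6887))) ≈ 6.0849e-6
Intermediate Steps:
b(C, a) = sqrt(-1456 - 103*C) (b(C, a) = sqrt((14 + C)*(-169 + 65) + C) = sqrt((14 + C)*(-104) + C) = sqrt((-1456 - 104*C) + C) = sqrt(-1456 - 103*C))
1/(163973 + sqrt(136299 + b(-9*(12 - 3), -320))) = 1/(163973 + sqrt(136299 + sqrt(-1456 - (-927)*(12 - 3)))) = 1/(163973 + sqrt(136299 + sqrt(-1456 - (-927)*9))) = 1/(163973 + sqrt(136299 + sqrt(-1456 - 103*(-81)))) = 1/(163973 + sqrt(136299 + sqrt(-1456 + 8343))) = 1/(163973 + sqrt(136299 + sqrt(6887)))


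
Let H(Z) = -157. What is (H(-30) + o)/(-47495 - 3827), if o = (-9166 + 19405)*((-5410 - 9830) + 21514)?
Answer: -64239329/51322 ≈ -1251.7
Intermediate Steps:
o = 64239486 (o = 10239*(-15240 + 21514) = 10239*6274 = 64239486)
(H(-30) + o)/(-47495 - 3827) = (-157 + 64239486)/(-47495 - 3827) = 64239329/(-51322) = 64239329*(-1/51322) = -64239329/51322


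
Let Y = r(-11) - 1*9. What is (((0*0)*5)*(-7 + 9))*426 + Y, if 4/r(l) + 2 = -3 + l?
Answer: -37/4 ≈ -9.2500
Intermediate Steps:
r(l) = 4/(-5 + l) (r(l) = 4/(-2 + (-3 + l)) = 4/(-5 + l))
Y = -37/4 (Y = 4/(-5 - 11) - 1*9 = 4/(-16) - 9 = 4*(-1/16) - 9 = -¼ - 9 = -37/4 ≈ -9.2500)
(((0*0)*5)*(-7 + 9))*426 + Y = (((0*0)*5)*(-7 + 9))*426 - 37/4 = ((0*5)*2)*426 - 37/4 = (0*2)*426 - 37/4 = 0*426 - 37/4 = 0 - 37/4 = -37/4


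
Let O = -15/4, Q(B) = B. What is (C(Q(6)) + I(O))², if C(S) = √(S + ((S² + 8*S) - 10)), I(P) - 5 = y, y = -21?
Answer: 336 - 128*√5 ≈ 49.783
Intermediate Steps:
O = -15/4 (O = -15*¼ = -15/4 ≈ -3.7500)
I(P) = -16 (I(P) = 5 - 21 = -16)
C(S) = √(-10 + S² + 9*S) (C(S) = √(S + (-10 + S² + 8*S)) = √(-10 + S² + 9*S))
(C(Q(6)) + I(O))² = (√(-10 + 6² + 9*6) - 16)² = (√(-10 + 36 + 54) - 16)² = (√80 - 16)² = (4*√5 - 16)² = (-16 + 4*√5)²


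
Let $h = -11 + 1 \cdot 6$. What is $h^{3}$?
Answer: $-125$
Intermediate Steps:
$h = -5$ ($h = -11 + 6 = -5$)
$h^{3} = \left(-5\right)^{3} = -125$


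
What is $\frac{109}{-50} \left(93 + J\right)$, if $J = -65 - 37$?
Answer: $\frac{981}{50} \approx 19.62$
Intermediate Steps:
$J = -102$
$\frac{109}{-50} \left(93 + J\right) = \frac{109}{-50} \left(93 - 102\right) = 109 \left(- \frac{1}{50}\right) \left(-9\right) = \left(- \frac{109}{50}\right) \left(-9\right) = \frac{981}{50}$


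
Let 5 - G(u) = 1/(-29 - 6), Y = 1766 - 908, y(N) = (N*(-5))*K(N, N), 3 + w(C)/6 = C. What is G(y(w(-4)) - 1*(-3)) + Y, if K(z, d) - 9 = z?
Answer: 30206/35 ≈ 863.03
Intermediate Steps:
K(z, d) = 9 + z
w(C) = -18 + 6*C
y(N) = -5*N*(9 + N) (y(N) = (N*(-5))*(9 + N) = (-5*N)*(9 + N) = -5*N*(9 + N))
Y = 858
G(u) = 176/35 (G(u) = 5 - 1/(-29 - 6) = 5 - 1/(-35) = 5 - 1*(-1/35) = 5 + 1/35 = 176/35)
G(y(w(-4)) - 1*(-3)) + Y = 176/35 + 858 = 30206/35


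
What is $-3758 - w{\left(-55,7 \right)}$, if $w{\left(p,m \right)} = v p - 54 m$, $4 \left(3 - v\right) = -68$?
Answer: $-2280$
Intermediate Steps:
$v = 20$ ($v = 3 - -17 = 3 + 17 = 20$)
$w{\left(p,m \right)} = - 54 m + 20 p$ ($w{\left(p,m \right)} = 20 p - 54 m = - 54 m + 20 p$)
$-3758 - w{\left(-55,7 \right)} = -3758 - \left(\left(-54\right) 7 + 20 \left(-55\right)\right) = -3758 - \left(-378 - 1100\right) = -3758 - -1478 = -3758 + 1478 = -2280$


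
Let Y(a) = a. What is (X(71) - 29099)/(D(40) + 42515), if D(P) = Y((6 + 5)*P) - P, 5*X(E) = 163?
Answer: -48444/71525 ≈ -0.67730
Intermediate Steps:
X(E) = 163/5 (X(E) = (1/5)*163 = 163/5)
D(P) = 10*P (D(P) = (6 + 5)*P - P = 11*P - P = 10*P)
(X(71) - 29099)/(D(40) + 42515) = (163/5 - 29099)/(10*40 + 42515) = -145332/(5*(400 + 42515)) = -145332/5/42915 = -145332/5*1/42915 = -48444/71525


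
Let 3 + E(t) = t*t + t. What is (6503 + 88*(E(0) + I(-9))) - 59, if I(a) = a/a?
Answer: 6268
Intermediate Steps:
E(t) = -3 + t + t² (E(t) = -3 + (t*t + t) = -3 + (t² + t) = -3 + (t + t²) = -3 + t + t²)
I(a) = 1
(6503 + 88*(E(0) + I(-9))) - 59 = (6503 + 88*((-3 + 0 + 0²) + 1)) - 59 = (6503 + 88*((-3 + 0 + 0) + 1)) - 59 = (6503 + 88*(-3 + 1)) - 59 = (6503 + 88*(-2)) - 59 = (6503 - 176) - 59 = 6327 - 59 = 6268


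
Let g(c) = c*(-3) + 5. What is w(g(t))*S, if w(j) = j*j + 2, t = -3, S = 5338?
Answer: 1056924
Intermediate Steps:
g(c) = 5 - 3*c (g(c) = -3*c + 5 = 5 - 3*c)
w(j) = 2 + j² (w(j) = j² + 2 = 2 + j²)
w(g(t))*S = (2 + (5 - 3*(-3))²)*5338 = (2 + (5 + 9)²)*5338 = (2 + 14²)*5338 = (2 + 196)*5338 = 198*5338 = 1056924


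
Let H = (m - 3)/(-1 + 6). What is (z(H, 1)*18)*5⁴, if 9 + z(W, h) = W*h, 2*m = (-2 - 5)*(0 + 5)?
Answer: -147375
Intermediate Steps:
m = -35/2 (m = ((-2 - 5)*(0 + 5))/2 = (-7*5)/2 = (½)*(-35) = -35/2 ≈ -17.500)
H = -41/10 (H = (-35/2 - 3)/(-1 + 6) = -41/2/5 = -41/2*⅕ = -41/10 ≈ -4.1000)
z(W, h) = -9 + W*h
(z(H, 1)*18)*5⁴ = ((-9 - 41/10*1)*18)*5⁴ = ((-9 - 41/10)*18)*625 = -131/10*18*625 = -1179/5*625 = -147375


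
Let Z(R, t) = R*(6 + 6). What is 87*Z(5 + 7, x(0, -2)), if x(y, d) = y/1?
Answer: 12528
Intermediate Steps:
x(y, d) = y (x(y, d) = y*1 = y)
Z(R, t) = 12*R (Z(R, t) = R*12 = 12*R)
87*Z(5 + 7, x(0, -2)) = 87*(12*(5 + 7)) = 87*(12*12) = 87*144 = 12528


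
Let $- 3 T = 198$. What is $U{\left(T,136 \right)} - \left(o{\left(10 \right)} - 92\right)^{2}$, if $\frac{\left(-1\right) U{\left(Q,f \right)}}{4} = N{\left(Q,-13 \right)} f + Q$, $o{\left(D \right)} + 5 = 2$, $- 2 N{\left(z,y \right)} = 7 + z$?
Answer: $-24809$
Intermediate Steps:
$N{\left(z,y \right)} = - \frac{7}{2} - \frac{z}{2}$ ($N{\left(z,y \right)} = - \frac{7 + z}{2} = - \frac{7}{2} - \frac{z}{2}$)
$o{\left(D \right)} = -3$ ($o{\left(D \right)} = -5 + 2 = -3$)
$T = -66$ ($T = \left(- \frac{1}{3}\right) 198 = -66$)
$U{\left(Q,f \right)} = - 4 Q - 4 f \left(- \frac{7}{2} - \frac{Q}{2}\right)$ ($U{\left(Q,f \right)} = - 4 \left(\left(- \frac{7}{2} - \frac{Q}{2}\right) f + Q\right) = - 4 \left(f \left(- \frac{7}{2} - \frac{Q}{2}\right) + Q\right) = - 4 \left(Q + f \left(- \frac{7}{2} - \frac{Q}{2}\right)\right) = - 4 Q - 4 f \left(- \frac{7}{2} - \frac{Q}{2}\right)$)
$U{\left(T,136 \right)} - \left(o{\left(10 \right)} - 92\right)^{2} = \left(\left(-4\right) \left(-66\right) + 2 \cdot 136 \left(7 - 66\right)\right) - \left(-3 - 92\right)^{2} = \left(264 + 2 \cdot 136 \left(-59\right)\right) - \left(-95\right)^{2} = \left(264 - 16048\right) - 9025 = -15784 - 9025 = -24809$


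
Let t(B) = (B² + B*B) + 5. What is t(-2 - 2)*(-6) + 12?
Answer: -210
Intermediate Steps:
t(B) = 5 + 2*B² (t(B) = (B² + B²) + 5 = 2*B² + 5 = 5 + 2*B²)
t(-2 - 2)*(-6) + 12 = (5 + 2*(-2 - 2)²)*(-6) + 12 = (5 + 2*(-4)²)*(-6) + 12 = (5 + 2*16)*(-6) + 12 = (5 + 32)*(-6) + 12 = 37*(-6) + 12 = -222 + 12 = -210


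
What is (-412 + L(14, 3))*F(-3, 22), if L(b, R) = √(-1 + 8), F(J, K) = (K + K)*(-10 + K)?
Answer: -217536 + 528*√7 ≈ -2.1614e+5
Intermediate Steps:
F(J, K) = 2*K*(-10 + K) (F(J, K) = (2*K)*(-10 + K) = 2*K*(-10 + K))
L(b, R) = √7
(-412 + L(14, 3))*F(-3, 22) = (-412 + √7)*(2*22*(-10 + 22)) = (-412 + √7)*(2*22*12) = (-412 + √7)*528 = -217536 + 528*√7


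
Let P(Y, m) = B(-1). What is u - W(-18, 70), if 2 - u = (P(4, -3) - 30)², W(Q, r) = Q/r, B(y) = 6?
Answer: -20081/35 ≈ -573.74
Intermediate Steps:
P(Y, m) = 6
u = -574 (u = 2 - (6 - 30)² = 2 - 1*(-24)² = 2 - 1*576 = 2 - 576 = -574)
u - W(-18, 70) = -574 - (-18)/70 = -574 - 1*(-9/35) = -574 + 9/35 = -20081/35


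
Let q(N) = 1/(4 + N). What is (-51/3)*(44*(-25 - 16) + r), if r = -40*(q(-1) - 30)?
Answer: 31484/3 ≈ 10495.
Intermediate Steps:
r = 3560/3 (r = -40*(1/(4 - 1) - 30) = -40*(1/3 - 30) = -40*(⅓ - 30) = -40*(-89/3) = 3560/3 ≈ 1186.7)
(-51/3)*(44*(-25 - 16) + r) = (-51/3)*(44*(-25 - 16) + 3560/3) = (-51*⅓)*(44*(-41) + 3560/3) = -17*(-1804 + 3560/3) = -17*(-1852/3) = 31484/3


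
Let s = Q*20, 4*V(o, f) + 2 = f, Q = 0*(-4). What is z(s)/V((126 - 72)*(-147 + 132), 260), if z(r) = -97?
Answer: -194/129 ≈ -1.5039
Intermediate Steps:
Q = 0
V(o, f) = -1/2 + f/4
s = 0 (s = 0*20 = 0)
z(s)/V((126 - 72)*(-147 + 132), 260) = -97/(-1/2 + (1/4)*260) = -97/(-1/2 + 65) = -97/129/2 = -97*2/129 = -194/129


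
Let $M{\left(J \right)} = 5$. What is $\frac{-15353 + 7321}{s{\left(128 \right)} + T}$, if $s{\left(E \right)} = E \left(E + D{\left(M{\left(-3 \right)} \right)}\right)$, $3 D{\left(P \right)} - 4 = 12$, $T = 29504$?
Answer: $- \frac{753}{4366} \approx -0.17247$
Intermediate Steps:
$D{\left(P \right)} = \frac{16}{3}$ ($D{\left(P \right)} = \frac{4}{3} + \frac{1}{3} \cdot 12 = \frac{4}{3} + 4 = \frac{16}{3}$)
$s{\left(E \right)} = E \left(\frac{16}{3} + E\right)$ ($s{\left(E \right)} = E \left(E + \frac{16}{3}\right) = E \left(\frac{16}{3} + E\right)$)
$\frac{-15353 + 7321}{s{\left(128 \right)} + T} = \frac{-15353 + 7321}{\frac{1}{3} \cdot 128 \left(16 + 3 \cdot 128\right) + 29504} = - \frac{8032}{\frac{1}{3} \cdot 128 \left(16 + 384\right) + 29504} = - \frac{8032}{\frac{1}{3} \cdot 128 \cdot 400 + 29504} = - \frac{8032}{\frac{51200}{3} + 29504} = - \frac{8032}{\frac{139712}{3}} = \left(-8032\right) \frac{3}{139712} = - \frac{753}{4366}$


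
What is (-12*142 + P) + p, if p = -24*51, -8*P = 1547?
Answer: -24971/8 ≈ -3121.4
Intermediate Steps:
P = -1547/8 (P = -⅛*1547 = -1547/8 ≈ -193.38)
p = -1224
(-12*142 + P) + p = (-12*142 - 1547/8) - 1224 = (-1704 - 1547/8) - 1224 = -15179/8 - 1224 = -24971/8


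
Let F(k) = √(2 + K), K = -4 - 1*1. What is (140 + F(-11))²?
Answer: (140 + I*√3)² ≈ 19597.0 + 485.0*I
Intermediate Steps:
K = -5 (K = -4 - 1 = -5)
F(k) = I*√3 (F(k) = √(2 - 5) = √(-3) = I*√3)
(140 + F(-11))² = (140 + I*√3)²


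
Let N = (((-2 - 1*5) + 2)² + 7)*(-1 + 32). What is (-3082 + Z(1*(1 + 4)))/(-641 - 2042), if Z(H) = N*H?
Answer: -1878/2683 ≈ -0.69996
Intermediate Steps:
N = 992 (N = (((-2 - 5) + 2)² + 7)*31 = ((-7 + 2)² + 7)*31 = ((-5)² + 7)*31 = (25 + 7)*31 = 32*31 = 992)
Z(H) = 992*H
(-3082 + Z(1*(1 + 4)))/(-641 - 2042) = (-3082 + 992*(1*(1 + 4)))/(-641 - 2042) = (-3082 + 992*(1*5))/(-2683) = (-3082 + 992*5)*(-1/2683) = (-3082 + 4960)*(-1/2683) = 1878*(-1/2683) = -1878/2683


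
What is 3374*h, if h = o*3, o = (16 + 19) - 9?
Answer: 263172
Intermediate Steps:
o = 26 (o = 35 - 9 = 26)
h = 78 (h = 26*3 = 78)
3374*h = 3374*78 = 263172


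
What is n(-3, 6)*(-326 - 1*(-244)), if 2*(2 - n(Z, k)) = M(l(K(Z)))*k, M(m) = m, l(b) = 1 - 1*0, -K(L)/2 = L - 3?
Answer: 82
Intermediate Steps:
K(L) = 6 - 2*L (K(L) = -2*(L - 3) = -2*(-3 + L) = 6 - 2*L)
l(b) = 1 (l(b) = 1 + 0 = 1)
n(Z, k) = 2 - k/2
n(-3, 6)*(-326 - 1*(-244)) = (2 - ½*6)*(-326 - 1*(-244)) = (2 - 3)*(-326 + 244) = -1*(-82) = 82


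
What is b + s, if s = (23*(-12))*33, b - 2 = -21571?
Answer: -30677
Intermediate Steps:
b = -21569 (b = 2 - 21571 = -21569)
s = -9108 (s = -276*33 = -9108)
b + s = -21569 - 9108 = -30677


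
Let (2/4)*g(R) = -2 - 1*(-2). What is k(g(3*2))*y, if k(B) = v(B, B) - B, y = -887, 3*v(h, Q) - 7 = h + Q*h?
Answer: -6209/3 ≈ -2069.7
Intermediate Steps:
v(h, Q) = 7/3 + h/3 + Q*h/3 (v(h, Q) = 7/3 + (h + Q*h)/3 = 7/3 + (h/3 + Q*h/3) = 7/3 + h/3 + Q*h/3)
g(R) = 0 (g(R) = 2*(-2 - 1*(-2)) = 2*(-2 + 2) = 2*0 = 0)
k(B) = 7/3 - 2*B/3 + B²/3 (k(B) = (7/3 + B/3 + B*B/3) - B = (7/3 + B/3 + B²/3) - B = 7/3 - 2*B/3 + B²/3)
k(g(3*2))*y = (7/3 - ⅔*0 + (⅓)*0²)*(-887) = (7/3 + 0 + (⅓)*0)*(-887) = (7/3 + 0 + 0)*(-887) = (7/3)*(-887) = -6209/3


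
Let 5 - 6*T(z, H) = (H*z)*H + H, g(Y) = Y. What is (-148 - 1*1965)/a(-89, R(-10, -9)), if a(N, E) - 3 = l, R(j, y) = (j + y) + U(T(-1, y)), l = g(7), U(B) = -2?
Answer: -2113/10 ≈ -211.30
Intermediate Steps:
T(z, H) = ⅚ - H/6 - z*H²/6 (T(z, H) = ⅚ - ((H*z)*H + H)/6 = ⅚ - (z*H² + H)/6 = ⅚ - (H + z*H²)/6 = ⅚ + (-H/6 - z*H²/6) = ⅚ - H/6 - z*H²/6)
l = 7
R(j, y) = -2 + j + y (R(j, y) = (j + y) - 2 = -2 + j + y)
a(N, E) = 10 (a(N, E) = 3 + 7 = 10)
(-148 - 1*1965)/a(-89, R(-10, -9)) = (-148 - 1*1965)/10 = (-148 - 1965)*(⅒) = -2113*⅒ = -2113/10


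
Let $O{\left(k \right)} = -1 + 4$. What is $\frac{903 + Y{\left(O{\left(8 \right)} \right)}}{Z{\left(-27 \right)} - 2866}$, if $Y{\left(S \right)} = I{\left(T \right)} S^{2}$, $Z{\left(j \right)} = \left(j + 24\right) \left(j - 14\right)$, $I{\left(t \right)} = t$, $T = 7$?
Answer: $- \frac{966}{2743} \approx -0.35217$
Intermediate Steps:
$O{\left(k \right)} = 3$
$Z{\left(j \right)} = \left(-14 + j\right) \left(24 + j\right)$ ($Z{\left(j \right)} = \left(24 + j\right) \left(-14 + j\right) = \left(-14 + j\right) \left(24 + j\right)$)
$Y{\left(S \right)} = 7 S^{2}$
$\frac{903 + Y{\left(O{\left(8 \right)} \right)}}{Z{\left(-27 \right)} - 2866} = \frac{903 + 7 \cdot 3^{2}}{\left(-336 + \left(-27\right)^{2} + 10 \left(-27\right)\right) - 2866} = \frac{903 + 7 \cdot 9}{\left(-336 + 729 - 270\right) - 2866} = \frac{903 + 63}{123 - 2866} = \frac{966}{-2743} = 966 \left(- \frac{1}{2743}\right) = - \frac{966}{2743}$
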